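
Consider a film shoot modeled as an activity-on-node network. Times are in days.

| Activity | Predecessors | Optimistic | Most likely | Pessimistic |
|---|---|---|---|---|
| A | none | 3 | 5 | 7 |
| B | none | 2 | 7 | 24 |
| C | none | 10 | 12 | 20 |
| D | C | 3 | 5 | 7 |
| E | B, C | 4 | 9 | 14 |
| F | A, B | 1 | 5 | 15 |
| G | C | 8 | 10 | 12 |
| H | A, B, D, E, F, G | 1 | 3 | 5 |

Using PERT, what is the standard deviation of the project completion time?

te_A = (3 + 4·5 + 7)/6 = 30/6 = 5; σ²_A = ((7−3)/6)² = 0.444
te_B = (2 + 4·7 + 24)/6 = 54/6 = 9; σ²_B = ((24−2)/6)² = 13.444
te_C = (10 + 4·12 + 20)/6 = 78/6 = 13; σ²_C = ((20−10)/6)² = 2.778
te_D = (3 + 4·5 + 7)/6 = 30/6 = 5; σ²_D = ((7−3)/6)² = 0.444
te_E = (4 + 4·9 + 14)/6 = 54/6 = 9; σ²_E = ((14−4)/6)² = 2.778
te_F = (1 + 4·5 + 15)/6 = 36/6 = 6; σ²_F = ((15−1)/6)² = 5.444
te_G = (8 + 4·10 + 12)/6 = 60/6 = 10; σ²_G = ((12−8)/6)² = 0.444
te_H = (1 + 4·3 + 5)/6 = 18/6 = 3; σ²_H = ((5−1)/6)² = 0.444

Forward pass:
ES_A = 0; EF_A = 5
ES_B = 0; EF_B = 9
ES_C = 0; EF_C = 13
ES_D = 13; EF_D = 13+5 = 18
ES_E = max(EF_B=9, EF_C=13) = 13; EF_E = 13+9 = 22
ES_F = max(EF_A=5, EF_B=9) = 9; EF_F = 9+6 = 15
ES_G = 13; EF_G = 13+10 = 23
ES_H = max(EF_A=5, EF_B=9, EF_D=18, EF_E=22, EF_F=15, EF_G=23) = 23; EF_H = 23+3 = 26
Expected project duration μ = 26 days. Critical path: C → G → H.

Variance along critical path = 2.778 + 0.444 + 0.444 = 3.667
σ = √3.667 = 1.915 days

1.91 days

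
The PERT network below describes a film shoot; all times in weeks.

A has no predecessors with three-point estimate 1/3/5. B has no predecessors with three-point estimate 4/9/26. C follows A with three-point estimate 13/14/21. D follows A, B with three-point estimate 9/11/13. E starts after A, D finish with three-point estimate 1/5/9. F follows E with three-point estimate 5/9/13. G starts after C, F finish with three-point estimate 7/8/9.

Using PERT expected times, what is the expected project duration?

te_A = (1 + 4·3 + 5)/6 = 18/6 = 3
te_B = (4 + 4·9 + 26)/6 = 66/6 = 11
te_C = (13 + 4·14 + 21)/6 = 90/6 = 15
te_D = (9 + 4·11 + 13)/6 = 66/6 = 11
te_E = (1 + 4·5 + 9)/6 = 30/6 = 5
te_F = (5 + 4·9 + 13)/6 = 54/6 = 9
te_G = (7 + 4·8 + 9)/6 = 48/6 = 8

Forward pass:
ES_A = 0; EF_A = 3
ES_B = 0; EF_B = 11
ES_C = 3; EF_C = 3+15 = 18
ES_D = max(EF_A=3, EF_B=11) = 11; EF_D = 11+11 = 22
ES_E = max(EF_A=3, EF_D=22) = 22; EF_E = 22+5 = 27
ES_F = 27; EF_F = 27+9 = 36
ES_G = max(EF_C=18, EF_F=36) = 36; EF_G = 36+8 = 44
Expected project duration μ = 44 weeks. Critical path: B → D → E → F → G.

44 weeks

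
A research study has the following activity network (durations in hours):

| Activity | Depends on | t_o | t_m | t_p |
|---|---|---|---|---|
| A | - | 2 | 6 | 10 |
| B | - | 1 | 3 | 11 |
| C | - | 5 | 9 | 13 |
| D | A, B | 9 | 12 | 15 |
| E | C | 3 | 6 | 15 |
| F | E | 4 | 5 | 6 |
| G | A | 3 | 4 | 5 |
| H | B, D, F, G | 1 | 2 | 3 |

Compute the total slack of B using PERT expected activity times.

5 hours

te_A = (2 + 4·6 + 10)/6 = 36/6 = 6
te_B = (1 + 4·3 + 11)/6 = 24/6 = 4
te_C = (5 + 4·9 + 13)/6 = 54/6 = 9
te_D = (9 + 4·12 + 15)/6 = 72/6 = 12
te_E = (3 + 4·6 + 15)/6 = 42/6 = 7
te_F = (4 + 4·5 + 6)/6 = 30/6 = 5
te_G = (3 + 4·4 + 5)/6 = 24/6 = 4
te_H = (1 + 4·2 + 3)/6 = 12/6 = 2

Forward pass:
ES_A = 0; EF_A = 6
ES_B = 0; EF_B = 4
ES_C = 0; EF_C = 9
ES_D = max(EF_A=6, EF_B=4) = 6; EF_D = 6+12 = 18
ES_E = 9; EF_E = 9+7 = 16
ES_F = 16; EF_F = 16+5 = 21
ES_G = 6; EF_G = 6+4 = 10
ES_H = max(EF_B=4, EF_D=18, EF_F=21, EF_G=10) = 21; EF_H = 21+2 = 23
Expected project duration μ = 23 hours. Critical path: C → E → F → H.

Backward pass:
LF_H = 23; LS_H = 23−2 = 21
LF_G = LS_H = 21; LS_G = 21−4 = 17
LF_F = LS_H = 21; LS_F = 21−5 = 16
LF_E = LS_F = 16; LS_E = 16−7 = 9
LF_D = LS_H = 21; LS_D = 21−12 = 9
LF_C = LS_E = 9; LS_C = 9−9 = 0
LF_B = min(LS_D=9, LS_H=21) = 9; LS_B = 9−4 = 5
LF_A = min(LS_D=9, LS_G=17) = 9; LS_A = 9−6 = 3
Slack_B = LS_B − ES_B = 5 − 0 = 5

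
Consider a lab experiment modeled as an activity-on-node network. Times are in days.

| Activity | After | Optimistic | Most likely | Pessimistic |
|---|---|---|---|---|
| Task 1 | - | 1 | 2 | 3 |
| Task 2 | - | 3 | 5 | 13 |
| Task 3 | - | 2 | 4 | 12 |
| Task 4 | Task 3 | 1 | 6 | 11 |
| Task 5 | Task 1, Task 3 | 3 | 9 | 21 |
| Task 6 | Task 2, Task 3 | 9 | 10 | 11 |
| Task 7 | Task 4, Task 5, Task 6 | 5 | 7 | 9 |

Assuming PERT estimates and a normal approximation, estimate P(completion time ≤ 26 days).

te_Task 1 = (1 + 4·2 + 3)/6 = 12/6 = 2; σ²_Task 1 = ((3−1)/6)² = 0.111
te_Task 2 = (3 + 4·5 + 13)/6 = 36/6 = 6; σ²_Task 2 = ((13−3)/6)² = 2.778
te_Task 3 = (2 + 4·4 + 12)/6 = 30/6 = 5; σ²_Task 3 = ((12−2)/6)² = 2.778
te_Task 4 = (1 + 4·6 + 11)/6 = 36/6 = 6; σ²_Task 4 = ((11−1)/6)² = 2.778
te_Task 5 = (3 + 4·9 + 21)/6 = 60/6 = 10; σ²_Task 5 = ((21−3)/6)² = 9.000
te_Task 6 = (9 + 4·10 + 11)/6 = 60/6 = 10; σ²_Task 6 = ((11−9)/6)² = 0.111
te_Task 7 = (5 + 4·7 + 9)/6 = 42/6 = 7; σ²_Task 7 = ((9−5)/6)² = 0.444

Forward pass:
ES_Task 1 = 0; EF_Task 1 = 2
ES_Task 2 = 0; EF_Task 2 = 6
ES_Task 3 = 0; EF_Task 3 = 5
ES_Task 4 = 5; EF_Task 4 = 5+6 = 11
ES_Task 5 = max(EF_Task 1=2, EF_Task 3=5) = 5; EF_Task 5 = 5+10 = 15
ES_Task 6 = max(EF_Task 2=6, EF_Task 3=5) = 6; EF_Task 6 = 6+10 = 16
ES_Task 7 = max(EF_Task 4=11, EF_Task 5=15, EF_Task 6=16) = 16; EF_Task 7 = 16+7 = 23
Expected project duration μ = 23 days. Critical path: Task 2 → Task 6 → Task 7.

Variance along critical path = 2.778 + 0.111 + 0.444 = 3.333; σ = √3.333 = 1.826 days.
Z = (26 − 23) / 1.826 = 1.643
P(T ≤ 26) = Φ(1.643) ≈ 0.950

0.950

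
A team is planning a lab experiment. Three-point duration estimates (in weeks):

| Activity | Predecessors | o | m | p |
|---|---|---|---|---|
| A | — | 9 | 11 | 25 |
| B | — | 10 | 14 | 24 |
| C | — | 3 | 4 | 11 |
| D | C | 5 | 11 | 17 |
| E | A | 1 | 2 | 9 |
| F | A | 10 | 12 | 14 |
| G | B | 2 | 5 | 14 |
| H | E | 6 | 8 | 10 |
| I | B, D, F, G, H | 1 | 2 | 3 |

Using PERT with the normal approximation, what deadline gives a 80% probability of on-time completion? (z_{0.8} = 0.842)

te_A = (9 + 4·11 + 25)/6 = 78/6 = 13; σ²_A = ((25−9)/6)² = 7.111
te_B = (10 + 4·14 + 24)/6 = 90/6 = 15; σ²_B = ((24−10)/6)² = 5.444
te_C = (3 + 4·4 + 11)/6 = 30/6 = 5; σ²_C = ((11−3)/6)² = 1.778
te_D = (5 + 4·11 + 17)/6 = 66/6 = 11; σ²_D = ((17−5)/6)² = 4.000
te_E = (1 + 4·2 + 9)/6 = 18/6 = 3; σ²_E = ((9−1)/6)² = 1.778
te_F = (10 + 4·12 + 14)/6 = 72/6 = 12; σ²_F = ((14−10)/6)² = 0.444
te_G = (2 + 4·5 + 14)/6 = 36/6 = 6; σ²_G = ((14−2)/6)² = 4.000
te_H = (6 + 4·8 + 10)/6 = 48/6 = 8; σ²_H = ((10−6)/6)² = 0.444
te_I = (1 + 4·2 + 3)/6 = 12/6 = 2; σ²_I = ((3−1)/6)² = 0.111

Forward pass:
ES_A = 0; EF_A = 13
ES_B = 0; EF_B = 15
ES_C = 0; EF_C = 5
ES_D = 5; EF_D = 5+11 = 16
ES_E = 13; EF_E = 13+3 = 16
ES_F = 13; EF_F = 13+12 = 25
ES_G = 15; EF_G = 15+6 = 21
ES_H = 16; EF_H = 16+8 = 24
ES_I = max(EF_B=15, EF_D=16, EF_F=25, EF_G=21, EF_H=24) = 25; EF_I = 25+2 = 27
Expected project duration μ = 27 weeks. Critical path: A → F → I.

Variance along critical path = 7.111 + 0.444 + 0.111 = 7.667; σ = 2.769 weeks.
D = μ + z·σ = 27 + 0.842·2.769 = 29.3 weeks

29.3 weeks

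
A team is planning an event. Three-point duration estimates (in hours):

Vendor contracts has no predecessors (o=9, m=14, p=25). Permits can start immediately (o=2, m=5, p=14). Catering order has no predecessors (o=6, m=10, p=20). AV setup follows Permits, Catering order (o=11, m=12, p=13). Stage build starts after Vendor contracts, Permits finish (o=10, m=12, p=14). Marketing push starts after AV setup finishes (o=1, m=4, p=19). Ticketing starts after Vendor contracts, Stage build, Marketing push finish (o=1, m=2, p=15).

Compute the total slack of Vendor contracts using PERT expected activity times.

te_Vendor contracts = (9 + 4·14 + 25)/6 = 90/6 = 15
te_Permits = (2 + 4·5 + 14)/6 = 36/6 = 6
te_Catering order = (6 + 4·10 + 20)/6 = 66/6 = 11
te_AV setup = (11 + 4·12 + 13)/6 = 72/6 = 12
te_Stage build = (10 + 4·12 + 14)/6 = 72/6 = 12
te_Marketing push = (1 + 4·4 + 19)/6 = 36/6 = 6
te_Ticketing = (1 + 4·2 + 15)/6 = 24/6 = 4

Forward pass:
ES_Vendor contracts = 0; EF_Vendor contracts = 15
ES_Permits = 0; EF_Permits = 6
ES_Catering order = 0; EF_Catering order = 11
ES_AV setup = max(EF_Permits=6, EF_Catering order=11) = 11; EF_AV setup = 11+12 = 23
ES_Stage build = max(EF_Vendor contracts=15, EF_Permits=6) = 15; EF_Stage build = 15+12 = 27
ES_Marketing push = 23; EF_Marketing push = 23+6 = 29
ES_Ticketing = max(EF_Vendor contracts=15, EF_Stage build=27, EF_Marketing push=29) = 29; EF_Ticketing = 29+4 = 33
Expected project duration μ = 33 hours. Critical path: Catering order → AV setup → Marketing push → Ticketing.

Backward pass:
LF_Ticketing = 33; LS_Ticketing = 33−4 = 29
LF_Marketing push = LS_Ticketing = 29; LS_Marketing push = 29−6 = 23
LF_Stage build = LS_Ticketing = 29; LS_Stage build = 29−12 = 17
LF_AV setup = LS_Marketing push = 23; LS_AV setup = 23−12 = 11
LF_Catering order = LS_AV setup = 11; LS_Catering order = 11−11 = 0
LF_Permits = min(LS_AV setup=11, LS_Stage build=17) = 11; LS_Permits = 11−6 = 5
LF_Vendor contracts = min(LS_Stage build=17, LS_Ticketing=29) = 17; LS_Vendor contracts = 17−15 = 2
Slack_Vendor contracts = LS_Vendor contracts − ES_Vendor contracts = 2 − 0 = 2

2 hours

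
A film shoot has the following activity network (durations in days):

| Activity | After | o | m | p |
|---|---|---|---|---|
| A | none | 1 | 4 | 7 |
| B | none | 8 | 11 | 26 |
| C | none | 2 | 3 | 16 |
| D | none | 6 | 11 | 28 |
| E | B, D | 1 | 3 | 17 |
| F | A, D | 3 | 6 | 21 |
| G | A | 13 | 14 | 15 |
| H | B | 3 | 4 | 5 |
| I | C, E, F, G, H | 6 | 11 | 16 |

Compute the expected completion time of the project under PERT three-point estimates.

te_A = (1 + 4·4 + 7)/6 = 24/6 = 4
te_B = (8 + 4·11 + 26)/6 = 78/6 = 13
te_C = (2 + 4·3 + 16)/6 = 30/6 = 5
te_D = (6 + 4·11 + 28)/6 = 78/6 = 13
te_E = (1 + 4·3 + 17)/6 = 30/6 = 5
te_F = (3 + 4·6 + 21)/6 = 48/6 = 8
te_G = (13 + 4·14 + 15)/6 = 84/6 = 14
te_H = (3 + 4·4 + 5)/6 = 24/6 = 4
te_I = (6 + 4·11 + 16)/6 = 66/6 = 11

Forward pass:
ES_A = 0; EF_A = 4
ES_B = 0; EF_B = 13
ES_C = 0; EF_C = 5
ES_D = 0; EF_D = 13
ES_E = max(EF_B=13, EF_D=13) = 13; EF_E = 13+5 = 18
ES_F = max(EF_A=4, EF_D=13) = 13; EF_F = 13+8 = 21
ES_G = 4; EF_G = 4+14 = 18
ES_H = 13; EF_H = 13+4 = 17
ES_I = max(EF_C=5, EF_E=18, EF_F=21, EF_G=18, EF_H=17) = 21; EF_I = 21+11 = 32
Expected project duration μ = 32 days. Critical path: D → F → I.

32 days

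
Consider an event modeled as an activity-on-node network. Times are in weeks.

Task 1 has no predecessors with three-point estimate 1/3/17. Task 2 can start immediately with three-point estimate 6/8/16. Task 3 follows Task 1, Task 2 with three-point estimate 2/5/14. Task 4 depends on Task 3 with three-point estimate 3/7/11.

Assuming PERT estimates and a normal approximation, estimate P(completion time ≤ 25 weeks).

0.847

te_Task 1 = (1 + 4·3 + 17)/6 = 30/6 = 5; σ²_Task 1 = ((17−1)/6)² = 7.111
te_Task 2 = (6 + 4·8 + 16)/6 = 54/6 = 9; σ²_Task 2 = ((16−6)/6)² = 2.778
te_Task 3 = (2 + 4·5 + 14)/6 = 36/6 = 6; σ²_Task 3 = ((14−2)/6)² = 4.000
te_Task 4 = (3 + 4·7 + 11)/6 = 42/6 = 7; σ²_Task 4 = ((11−3)/6)² = 1.778

Forward pass:
ES_Task 1 = 0; EF_Task 1 = 5
ES_Task 2 = 0; EF_Task 2 = 9
ES_Task 3 = max(EF_Task 1=5, EF_Task 2=9) = 9; EF_Task 3 = 9+6 = 15
ES_Task 4 = 15; EF_Task 4 = 15+7 = 22
Expected project duration μ = 22 weeks. Critical path: Task 2 → Task 3 → Task 4.

Variance along critical path = 2.778 + 4.000 + 1.778 = 8.556; σ = √8.556 = 2.925 weeks.
Z = (25 − 22) / 2.925 = 1.026
P(T ≤ 25) = Φ(1.026) ≈ 0.847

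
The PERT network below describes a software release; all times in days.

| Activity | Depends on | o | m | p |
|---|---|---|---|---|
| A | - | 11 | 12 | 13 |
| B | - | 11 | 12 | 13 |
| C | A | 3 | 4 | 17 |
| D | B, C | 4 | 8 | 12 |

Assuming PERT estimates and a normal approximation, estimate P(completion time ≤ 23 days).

te_A = (11 + 4·12 + 13)/6 = 72/6 = 12; σ²_A = ((13−11)/6)² = 0.111
te_B = (11 + 4·12 + 13)/6 = 72/6 = 12; σ²_B = ((13−11)/6)² = 0.111
te_C = (3 + 4·4 + 17)/6 = 36/6 = 6; σ²_C = ((17−3)/6)² = 5.444
te_D = (4 + 4·8 + 12)/6 = 48/6 = 8; σ²_D = ((12−4)/6)² = 1.778

Forward pass:
ES_A = 0; EF_A = 12
ES_B = 0; EF_B = 12
ES_C = 12; EF_C = 12+6 = 18
ES_D = max(EF_B=12, EF_C=18) = 18; EF_D = 18+8 = 26
Expected project duration μ = 26 days. Critical path: A → C → D.

Variance along critical path = 0.111 + 5.444 + 1.778 = 7.333; σ = √7.333 = 2.708 days.
Z = (23 − 26) / 2.708 = -1.108
P(T ≤ 23) = Φ(-1.108) ≈ 0.134

0.134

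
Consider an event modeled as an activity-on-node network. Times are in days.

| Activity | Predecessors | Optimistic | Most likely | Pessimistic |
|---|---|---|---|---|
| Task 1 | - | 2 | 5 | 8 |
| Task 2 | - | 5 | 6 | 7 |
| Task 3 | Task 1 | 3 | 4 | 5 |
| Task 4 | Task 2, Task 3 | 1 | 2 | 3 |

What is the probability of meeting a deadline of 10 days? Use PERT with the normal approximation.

0.183

te_Task 1 = (2 + 4·5 + 8)/6 = 30/6 = 5; σ²_Task 1 = ((8−2)/6)² = 1.000
te_Task 2 = (5 + 4·6 + 7)/6 = 36/6 = 6; σ²_Task 2 = ((7−5)/6)² = 0.111
te_Task 3 = (3 + 4·4 + 5)/6 = 24/6 = 4; σ²_Task 3 = ((5−3)/6)² = 0.111
te_Task 4 = (1 + 4·2 + 3)/6 = 12/6 = 2; σ²_Task 4 = ((3−1)/6)² = 0.111

Forward pass:
ES_Task 1 = 0; EF_Task 1 = 5
ES_Task 2 = 0; EF_Task 2 = 6
ES_Task 3 = 5; EF_Task 3 = 5+4 = 9
ES_Task 4 = max(EF_Task 2=6, EF_Task 3=9) = 9; EF_Task 4 = 9+2 = 11
Expected project duration μ = 11 days. Critical path: Task 1 → Task 3 → Task 4.

Variance along critical path = 1.000 + 0.111 + 0.111 = 1.222; σ = √1.222 = 1.106 days.
Z = (10 − 11) / 1.106 = -0.905
P(T ≤ 10) = Φ(-0.905) ≈ 0.183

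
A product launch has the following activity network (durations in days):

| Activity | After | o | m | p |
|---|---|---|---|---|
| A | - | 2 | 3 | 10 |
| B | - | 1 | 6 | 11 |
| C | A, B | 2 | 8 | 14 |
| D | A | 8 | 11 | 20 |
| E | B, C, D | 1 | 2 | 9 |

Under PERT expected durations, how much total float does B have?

2 days

te_A = (2 + 4·3 + 10)/6 = 24/6 = 4
te_B = (1 + 4·6 + 11)/6 = 36/6 = 6
te_C = (2 + 4·8 + 14)/6 = 48/6 = 8
te_D = (8 + 4·11 + 20)/6 = 72/6 = 12
te_E = (1 + 4·2 + 9)/6 = 18/6 = 3

Forward pass:
ES_A = 0; EF_A = 4
ES_B = 0; EF_B = 6
ES_C = max(EF_A=4, EF_B=6) = 6; EF_C = 6+8 = 14
ES_D = 4; EF_D = 4+12 = 16
ES_E = max(EF_B=6, EF_C=14, EF_D=16) = 16; EF_E = 16+3 = 19
Expected project duration μ = 19 days. Critical path: A → D → E.

Backward pass:
LF_E = 19; LS_E = 19−3 = 16
LF_D = LS_E = 16; LS_D = 16−12 = 4
LF_C = LS_E = 16; LS_C = 16−8 = 8
LF_B = min(LS_C=8, LS_E=16) = 8; LS_B = 8−6 = 2
LF_A = min(LS_C=8, LS_D=4) = 4; LS_A = 4−4 = 0
Slack_B = LS_B − ES_B = 2 − 0 = 2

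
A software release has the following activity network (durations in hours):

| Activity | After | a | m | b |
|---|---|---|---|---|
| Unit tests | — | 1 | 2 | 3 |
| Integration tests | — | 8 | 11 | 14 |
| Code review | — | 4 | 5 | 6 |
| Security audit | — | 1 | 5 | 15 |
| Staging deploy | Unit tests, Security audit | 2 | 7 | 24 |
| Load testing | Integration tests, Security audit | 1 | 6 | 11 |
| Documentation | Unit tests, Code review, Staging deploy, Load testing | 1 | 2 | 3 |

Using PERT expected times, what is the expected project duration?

te_Unit tests = (1 + 4·2 + 3)/6 = 12/6 = 2
te_Integration tests = (8 + 4·11 + 14)/6 = 66/6 = 11
te_Code review = (4 + 4·5 + 6)/6 = 30/6 = 5
te_Security audit = (1 + 4·5 + 15)/6 = 36/6 = 6
te_Staging deploy = (2 + 4·7 + 24)/6 = 54/6 = 9
te_Load testing = (1 + 4·6 + 11)/6 = 36/6 = 6
te_Documentation = (1 + 4·2 + 3)/6 = 12/6 = 2

Forward pass:
ES_Unit tests = 0; EF_Unit tests = 2
ES_Integration tests = 0; EF_Integration tests = 11
ES_Code review = 0; EF_Code review = 5
ES_Security audit = 0; EF_Security audit = 6
ES_Staging deploy = max(EF_Unit tests=2, EF_Security audit=6) = 6; EF_Staging deploy = 6+9 = 15
ES_Load testing = max(EF_Integration tests=11, EF_Security audit=6) = 11; EF_Load testing = 11+6 = 17
ES_Documentation = max(EF_Unit tests=2, EF_Code review=5, EF_Staging deploy=15, EF_Load testing=17) = 17; EF_Documentation = 17+2 = 19
Expected project duration μ = 19 hours. Critical path: Integration tests → Load testing → Documentation.

19 hours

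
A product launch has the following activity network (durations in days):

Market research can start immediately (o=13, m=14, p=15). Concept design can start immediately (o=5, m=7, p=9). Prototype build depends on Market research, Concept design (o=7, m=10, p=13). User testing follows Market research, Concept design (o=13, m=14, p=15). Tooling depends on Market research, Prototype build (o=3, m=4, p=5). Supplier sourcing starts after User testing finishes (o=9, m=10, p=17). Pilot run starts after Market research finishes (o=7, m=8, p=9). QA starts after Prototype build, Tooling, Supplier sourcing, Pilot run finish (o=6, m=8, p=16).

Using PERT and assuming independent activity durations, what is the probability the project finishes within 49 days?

te_Market research = (13 + 4·14 + 15)/6 = 84/6 = 14; σ²_Market research = ((15−13)/6)² = 0.111
te_Concept design = (5 + 4·7 + 9)/6 = 42/6 = 7; σ²_Concept design = ((9−5)/6)² = 0.444
te_Prototype build = (7 + 4·10 + 13)/6 = 60/6 = 10; σ²_Prototype build = ((13−7)/6)² = 1.000
te_User testing = (13 + 4·14 + 15)/6 = 84/6 = 14; σ²_User testing = ((15−13)/6)² = 0.111
te_Tooling = (3 + 4·4 + 5)/6 = 24/6 = 4; σ²_Tooling = ((5−3)/6)² = 0.111
te_Supplier sourcing = (9 + 4·10 + 17)/6 = 66/6 = 11; σ²_Supplier sourcing = ((17−9)/6)² = 1.778
te_Pilot run = (7 + 4·8 + 9)/6 = 48/6 = 8; σ²_Pilot run = ((9−7)/6)² = 0.111
te_QA = (6 + 4·8 + 16)/6 = 54/6 = 9; σ²_QA = ((16−6)/6)² = 2.778

Forward pass:
ES_Market research = 0; EF_Market research = 14
ES_Concept design = 0; EF_Concept design = 7
ES_Prototype build = max(EF_Market research=14, EF_Concept design=7) = 14; EF_Prototype build = 14+10 = 24
ES_User testing = max(EF_Market research=14, EF_Concept design=7) = 14; EF_User testing = 14+14 = 28
ES_Tooling = max(EF_Market research=14, EF_Prototype build=24) = 24; EF_Tooling = 24+4 = 28
ES_Supplier sourcing = 28; EF_Supplier sourcing = 28+11 = 39
ES_Pilot run = 14; EF_Pilot run = 14+8 = 22
ES_QA = max(EF_Prototype build=24, EF_Tooling=28, EF_Supplier sourcing=39, EF_Pilot run=22) = 39; EF_QA = 39+9 = 48
Expected project duration μ = 48 days. Critical path: Market research → User testing → Supplier sourcing → QA.

Variance along critical path = 0.111 + 0.111 + 1.778 + 2.778 = 4.778; σ = √4.778 = 2.186 days.
Z = (49 − 48) / 2.186 = 0.457
P(T ≤ 49) = Φ(0.457) ≈ 0.676

0.676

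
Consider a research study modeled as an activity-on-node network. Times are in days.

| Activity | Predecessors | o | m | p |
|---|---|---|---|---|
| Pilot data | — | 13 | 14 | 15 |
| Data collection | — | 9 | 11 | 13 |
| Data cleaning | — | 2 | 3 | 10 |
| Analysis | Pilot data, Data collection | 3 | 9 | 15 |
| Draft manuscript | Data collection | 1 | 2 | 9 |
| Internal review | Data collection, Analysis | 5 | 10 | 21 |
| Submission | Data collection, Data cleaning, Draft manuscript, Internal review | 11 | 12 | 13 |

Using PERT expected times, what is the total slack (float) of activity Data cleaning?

30 days

te_Pilot data = (13 + 4·14 + 15)/6 = 84/6 = 14
te_Data collection = (9 + 4·11 + 13)/6 = 66/6 = 11
te_Data cleaning = (2 + 4·3 + 10)/6 = 24/6 = 4
te_Analysis = (3 + 4·9 + 15)/6 = 54/6 = 9
te_Draft manuscript = (1 + 4·2 + 9)/6 = 18/6 = 3
te_Internal review = (5 + 4·10 + 21)/6 = 66/6 = 11
te_Submission = (11 + 4·12 + 13)/6 = 72/6 = 12

Forward pass:
ES_Pilot data = 0; EF_Pilot data = 14
ES_Data collection = 0; EF_Data collection = 11
ES_Data cleaning = 0; EF_Data cleaning = 4
ES_Analysis = max(EF_Pilot data=14, EF_Data collection=11) = 14; EF_Analysis = 14+9 = 23
ES_Draft manuscript = 11; EF_Draft manuscript = 11+3 = 14
ES_Internal review = max(EF_Data collection=11, EF_Analysis=23) = 23; EF_Internal review = 23+11 = 34
ES_Submission = max(EF_Data collection=11, EF_Data cleaning=4, EF_Draft manuscript=14, EF_Internal review=34) = 34; EF_Submission = 34+12 = 46
Expected project duration μ = 46 days. Critical path: Pilot data → Analysis → Internal review → Submission.

Backward pass:
LF_Submission = 46; LS_Submission = 46−12 = 34
LF_Internal review = LS_Submission = 34; LS_Internal review = 34−11 = 23
LF_Draft manuscript = LS_Submission = 34; LS_Draft manuscript = 34−3 = 31
LF_Analysis = LS_Internal review = 23; LS_Analysis = 23−9 = 14
LF_Data cleaning = LS_Submission = 34; LS_Data cleaning = 34−4 = 30
LF_Data collection = min(LS_Analysis=14, LS_Draft manuscript=31, LS_Internal review=23, LS_Submission=34) = 14; LS_Data collection = 14−11 = 3
LF_Pilot data = LS_Analysis = 14; LS_Pilot data = 14−14 = 0
Slack_Data cleaning = LS_Data cleaning − ES_Data cleaning = 30 − 0 = 30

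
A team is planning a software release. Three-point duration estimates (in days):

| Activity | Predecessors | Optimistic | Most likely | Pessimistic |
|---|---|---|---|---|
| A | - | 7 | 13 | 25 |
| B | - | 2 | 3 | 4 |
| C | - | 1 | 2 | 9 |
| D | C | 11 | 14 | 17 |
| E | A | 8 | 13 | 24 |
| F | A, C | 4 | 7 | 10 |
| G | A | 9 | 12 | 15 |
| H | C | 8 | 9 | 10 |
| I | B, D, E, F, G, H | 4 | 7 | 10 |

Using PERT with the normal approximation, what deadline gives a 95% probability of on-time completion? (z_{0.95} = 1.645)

41.8 days

te_A = (7 + 4·13 + 25)/6 = 84/6 = 14; σ²_A = ((25−7)/6)² = 9.000
te_B = (2 + 4·3 + 4)/6 = 18/6 = 3; σ²_B = ((4−2)/6)² = 0.111
te_C = (1 + 4·2 + 9)/6 = 18/6 = 3; σ²_C = ((9−1)/6)² = 1.778
te_D = (11 + 4·14 + 17)/6 = 84/6 = 14; σ²_D = ((17−11)/6)² = 1.000
te_E = (8 + 4·13 + 24)/6 = 84/6 = 14; σ²_E = ((24−8)/6)² = 7.111
te_F = (4 + 4·7 + 10)/6 = 42/6 = 7; σ²_F = ((10−4)/6)² = 1.000
te_G = (9 + 4·12 + 15)/6 = 72/6 = 12; σ²_G = ((15−9)/6)² = 1.000
te_H = (8 + 4·9 + 10)/6 = 54/6 = 9; σ²_H = ((10−8)/6)² = 0.111
te_I = (4 + 4·7 + 10)/6 = 42/6 = 7; σ²_I = ((10−4)/6)² = 1.000

Forward pass:
ES_A = 0; EF_A = 14
ES_B = 0; EF_B = 3
ES_C = 0; EF_C = 3
ES_D = 3; EF_D = 3+14 = 17
ES_E = 14; EF_E = 14+14 = 28
ES_F = max(EF_A=14, EF_C=3) = 14; EF_F = 14+7 = 21
ES_G = 14; EF_G = 14+12 = 26
ES_H = 3; EF_H = 3+9 = 12
ES_I = max(EF_B=3, EF_D=17, EF_E=28, EF_F=21, EF_G=26, EF_H=12) = 28; EF_I = 28+7 = 35
Expected project duration μ = 35 days. Critical path: A → E → I.

Variance along critical path = 9.000 + 7.111 + 1.000 = 17.111; σ = 4.137 days.
D = μ + z·σ = 35 + 1.645·4.137 = 41.8 days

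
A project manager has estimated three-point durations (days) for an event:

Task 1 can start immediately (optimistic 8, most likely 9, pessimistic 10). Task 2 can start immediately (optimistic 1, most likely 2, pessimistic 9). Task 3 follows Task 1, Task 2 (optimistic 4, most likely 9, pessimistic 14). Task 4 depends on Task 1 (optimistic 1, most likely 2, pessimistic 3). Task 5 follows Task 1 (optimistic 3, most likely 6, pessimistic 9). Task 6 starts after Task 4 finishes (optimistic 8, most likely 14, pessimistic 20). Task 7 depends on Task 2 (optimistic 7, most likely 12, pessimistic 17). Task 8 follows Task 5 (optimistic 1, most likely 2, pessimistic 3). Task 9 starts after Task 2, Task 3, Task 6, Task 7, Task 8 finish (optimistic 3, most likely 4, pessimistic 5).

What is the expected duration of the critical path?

29 days

te_Task 1 = (8 + 4·9 + 10)/6 = 54/6 = 9
te_Task 2 = (1 + 4·2 + 9)/6 = 18/6 = 3
te_Task 3 = (4 + 4·9 + 14)/6 = 54/6 = 9
te_Task 4 = (1 + 4·2 + 3)/6 = 12/6 = 2
te_Task 5 = (3 + 4·6 + 9)/6 = 36/6 = 6
te_Task 6 = (8 + 4·14 + 20)/6 = 84/6 = 14
te_Task 7 = (7 + 4·12 + 17)/6 = 72/6 = 12
te_Task 8 = (1 + 4·2 + 3)/6 = 12/6 = 2
te_Task 9 = (3 + 4·4 + 5)/6 = 24/6 = 4

Forward pass:
ES_Task 1 = 0; EF_Task 1 = 9
ES_Task 2 = 0; EF_Task 2 = 3
ES_Task 3 = max(EF_Task 1=9, EF_Task 2=3) = 9; EF_Task 3 = 9+9 = 18
ES_Task 4 = 9; EF_Task 4 = 9+2 = 11
ES_Task 5 = 9; EF_Task 5 = 9+6 = 15
ES_Task 6 = 11; EF_Task 6 = 11+14 = 25
ES_Task 7 = 3; EF_Task 7 = 3+12 = 15
ES_Task 8 = 15; EF_Task 8 = 15+2 = 17
ES_Task 9 = max(EF_Task 2=3, EF_Task 3=18, EF_Task 6=25, EF_Task 7=15, EF_Task 8=17) = 25; EF_Task 9 = 25+4 = 29
Expected project duration μ = 29 days. Critical path: Task 1 → Task 4 → Task 6 → Task 9.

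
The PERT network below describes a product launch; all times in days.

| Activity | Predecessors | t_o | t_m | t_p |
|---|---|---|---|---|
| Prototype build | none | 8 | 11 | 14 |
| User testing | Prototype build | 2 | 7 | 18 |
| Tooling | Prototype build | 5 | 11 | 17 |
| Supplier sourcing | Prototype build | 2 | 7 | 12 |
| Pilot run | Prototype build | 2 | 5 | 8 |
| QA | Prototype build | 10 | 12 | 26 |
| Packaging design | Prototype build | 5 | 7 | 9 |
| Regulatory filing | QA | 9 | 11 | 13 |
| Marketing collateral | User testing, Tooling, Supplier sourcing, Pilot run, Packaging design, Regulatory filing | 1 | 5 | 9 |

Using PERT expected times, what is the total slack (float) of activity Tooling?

14 days

te_Prototype build = (8 + 4·11 + 14)/6 = 66/6 = 11
te_User testing = (2 + 4·7 + 18)/6 = 48/6 = 8
te_Tooling = (5 + 4·11 + 17)/6 = 66/6 = 11
te_Supplier sourcing = (2 + 4·7 + 12)/6 = 42/6 = 7
te_Pilot run = (2 + 4·5 + 8)/6 = 30/6 = 5
te_QA = (10 + 4·12 + 26)/6 = 84/6 = 14
te_Packaging design = (5 + 4·7 + 9)/6 = 42/6 = 7
te_Regulatory filing = (9 + 4·11 + 13)/6 = 66/6 = 11
te_Marketing collateral = (1 + 4·5 + 9)/6 = 30/6 = 5

Forward pass:
ES_Prototype build = 0; EF_Prototype build = 11
ES_User testing = 11; EF_User testing = 11+8 = 19
ES_Tooling = 11; EF_Tooling = 11+11 = 22
ES_Supplier sourcing = 11; EF_Supplier sourcing = 11+7 = 18
ES_Pilot run = 11; EF_Pilot run = 11+5 = 16
ES_QA = 11; EF_QA = 11+14 = 25
ES_Packaging design = 11; EF_Packaging design = 11+7 = 18
ES_Regulatory filing = 25; EF_Regulatory filing = 25+11 = 36
ES_Marketing collateral = max(EF_User testing=19, EF_Tooling=22, EF_Supplier sourcing=18, EF_Pilot run=16, EF_Packaging design=18, EF_Regulatory filing=36) = 36; EF_Marketing collateral = 36+5 = 41
Expected project duration μ = 41 days. Critical path: Prototype build → QA → Regulatory filing → Marketing collateral.

Backward pass:
LF_Marketing collateral = 41; LS_Marketing collateral = 41−5 = 36
LF_Regulatory filing = LS_Marketing collateral = 36; LS_Regulatory filing = 36−11 = 25
LF_Packaging design = LS_Marketing collateral = 36; LS_Packaging design = 36−7 = 29
LF_QA = LS_Regulatory filing = 25; LS_QA = 25−14 = 11
LF_Pilot run = LS_Marketing collateral = 36; LS_Pilot run = 36−5 = 31
LF_Supplier sourcing = LS_Marketing collateral = 36; LS_Supplier sourcing = 36−7 = 29
LF_Tooling = LS_Marketing collateral = 36; LS_Tooling = 36−11 = 25
LF_User testing = LS_Marketing collateral = 36; LS_User testing = 36−8 = 28
LF_Prototype build = min(LS_User testing=28, LS_Tooling=25, LS_Supplier sourcing=29, LS_Pilot run=31, LS_QA=11, LS_Packaging design=29) = 11; LS_Prototype build = 11−11 = 0
Slack_Tooling = LS_Tooling − ES_Tooling = 25 − 11 = 14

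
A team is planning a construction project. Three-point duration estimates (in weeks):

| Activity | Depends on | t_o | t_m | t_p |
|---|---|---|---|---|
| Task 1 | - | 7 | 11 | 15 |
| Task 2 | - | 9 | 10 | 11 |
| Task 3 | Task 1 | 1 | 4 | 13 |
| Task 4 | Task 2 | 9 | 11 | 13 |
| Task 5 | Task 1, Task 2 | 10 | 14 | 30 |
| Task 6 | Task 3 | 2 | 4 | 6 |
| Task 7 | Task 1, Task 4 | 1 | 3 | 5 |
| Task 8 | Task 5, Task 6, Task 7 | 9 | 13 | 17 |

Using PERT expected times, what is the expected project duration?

te_Task 1 = (7 + 4·11 + 15)/6 = 66/6 = 11
te_Task 2 = (9 + 4·10 + 11)/6 = 60/6 = 10
te_Task 3 = (1 + 4·4 + 13)/6 = 30/6 = 5
te_Task 4 = (9 + 4·11 + 13)/6 = 66/6 = 11
te_Task 5 = (10 + 4·14 + 30)/6 = 96/6 = 16
te_Task 6 = (2 + 4·4 + 6)/6 = 24/6 = 4
te_Task 7 = (1 + 4·3 + 5)/6 = 18/6 = 3
te_Task 8 = (9 + 4·13 + 17)/6 = 78/6 = 13

Forward pass:
ES_Task 1 = 0; EF_Task 1 = 11
ES_Task 2 = 0; EF_Task 2 = 10
ES_Task 3 = 11; EF_Task 3 = 11+5 = 16
ES_Task 4 = 10; EF_Task 4 = 10+11 = 21
ES_Task 5 = max(EF_Task 1=11, EF_Task 2=10) = 11; EF_Task 5 = 11+16 = 27
ES_Task 6 = 16; EF_Task 6 = 16+4 = 20
ES_Task 7 = max(EF_Task 1=11, EF_Task 4=21) = 21; EF_Task 7 = 21+3 = 24
ES_Task 8 = max(EF_Task 5=27, EF_Task 6=20, EF_Task 7=24) = 27; EF_Task 8 = 27+13 = 40
Expected project duration μ = 40 weeks. Critical path: Task 1 → Task 5 → Task 8.

40 weeks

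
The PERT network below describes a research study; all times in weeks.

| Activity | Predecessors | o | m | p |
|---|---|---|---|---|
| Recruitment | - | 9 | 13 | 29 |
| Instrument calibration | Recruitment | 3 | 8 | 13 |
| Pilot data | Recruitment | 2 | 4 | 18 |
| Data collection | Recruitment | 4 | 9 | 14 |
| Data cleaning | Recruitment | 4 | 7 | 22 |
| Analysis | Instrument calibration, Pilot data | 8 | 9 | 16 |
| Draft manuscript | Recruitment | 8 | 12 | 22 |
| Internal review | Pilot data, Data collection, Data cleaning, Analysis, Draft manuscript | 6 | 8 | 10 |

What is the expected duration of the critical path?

te_Recruitment = (9 + 4·13 + 29)/6 = 90/6 = 15
te_Instrument calibration = (3 + 4·8 + 13)/6 = 48/6 = 8
te_Pilot data = (2 + 4·4 + 18)/6 = 36/6 = 6
te_Data collection = (4 + 4·9 + 14)/6 = 54/6 = 9
te_Data cleaning = (4 + 4·7 + 22)/6 = 54/6 = 9
te_Analysis = (8 + 4·9 + 16)/6 = 60/6 = 10
te_Draft manuscript = (8 + 4·12 + 22)/6 = 78/6 = 13
te_Internal review = (6 + 4·8 + 10)/6 = 48/6 = 8

Forward pass:
ES_Recruitment = 0; EF_Recruitment = 15
ES_Instrument calibration = 15; EF_Instrument calibration = 15+8 = 23
ES_Pilot data = 15; EF_Pilot data = 15+6 = 21
ES_Data collection = 15; EF_Data collection = 15+9 = 24
ES_Data cleaning = 15; EF_Data cleaning = 15+9 = 24
ES_Analysis = max(EF_Instrument calibration=23, EF_Pilot data=21) = 23; EF_Analysis = 23+10 = 33
ES_Draft manuscript = 15; EF_Draft manuscript = 15+13 = 28
ES_Internal review = max(EF_Pilot data=21, EF_Data collection=24, EF_Data cleaning=24, EF_Analysis=33, EF_Draft manuscript=28) = 33; EF_Internal review = 33+8 = 41
Expected project duration μ = 41 weeks. Critical path: Recruitment → Instrument calibration → Analysis → Internal review.

41 weeks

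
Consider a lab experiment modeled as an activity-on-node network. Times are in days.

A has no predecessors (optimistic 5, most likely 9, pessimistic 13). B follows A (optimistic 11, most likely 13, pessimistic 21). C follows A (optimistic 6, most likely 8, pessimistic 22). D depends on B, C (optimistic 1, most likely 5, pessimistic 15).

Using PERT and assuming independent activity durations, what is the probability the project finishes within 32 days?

te_A = (5 + 4·9 + 13)/6 = 54/6 = 9; σ²_A = ((13−5)/6)² = 1.778
te_B = (11 + 4·13 + 21)/6 = 84/6 = 14; σ²_B = ((21−11)/6)² = 2.778
te_C = (6 + 4·8 + 22)/6 = 60/6 = 10; σ²_C = ((22−6)/6)² = 7.111
te_D = (1 + 4·5 + 15)/6 = 36/6 = 6; σ²_D = ((15−1)/6)² = 5.444

Forward pass:
ES_A = 0; EF_A = 9
ES_B = 9; EF_B = 9+14 = 23
ES_C = 9; EF_C = 9+10 = 19
ES_D = max(EF_B=23, EF_C=19) = 23; EF_D = 23+6 = 29
Expected project duration μ = 29 days. Critical path: A → B → D.

Variance along critical path = 1.778 + 2.778 + 5.444 = 10.000; σ = √10.000 = 3.162 days.
Z = (32 − 29) / 3.162 = 0.949
P(T ≤ 32) = Φ(0.949) ≈ 0.829

0.829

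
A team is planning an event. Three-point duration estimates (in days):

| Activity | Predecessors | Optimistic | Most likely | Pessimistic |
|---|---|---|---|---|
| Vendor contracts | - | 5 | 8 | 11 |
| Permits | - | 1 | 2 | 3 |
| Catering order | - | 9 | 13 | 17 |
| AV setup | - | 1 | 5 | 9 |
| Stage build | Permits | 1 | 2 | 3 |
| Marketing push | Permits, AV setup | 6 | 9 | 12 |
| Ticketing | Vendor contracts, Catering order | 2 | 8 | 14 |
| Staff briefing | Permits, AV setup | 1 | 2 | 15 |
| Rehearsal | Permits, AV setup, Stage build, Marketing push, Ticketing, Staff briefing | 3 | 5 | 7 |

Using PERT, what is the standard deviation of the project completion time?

te_Vendor contracts = (5 + 4·8 + 11)/6 = 48/6 = 8; σ²_Vendor contracts = ((11−5)/6)² = 1.000
te_Permits = (1 + 4·2 + 3)/6 = 12/6 = 2; σ²_Permits = ((3−1)/6)² = 0.111
te_Catering order = (9 + 4·13 + 17)/6 = 78/6 = 13; σ²_Catering order = ((17−9)/6)² = 1.778
te_AV setup = (1 + 4·5 + 9)/6 = 30/6 = 5; σ²_AV setup = ((9−1)/6)² = 1.778
te_Stage build = (1 + 4·2 + 3)/6 = 12/6 = 2; σ²_Stage build = ((3−1)/6)² = 0.111
te_Marketing push = (6 + 4·9 + 12)/6 = 54/6 = 9; σ²_Marketing push = ((12−6)/6)² = 1.000
te_Ticketing = (2 + 4·8 + 14)/6 = 48/6 = 8; σ²_Ticketing = ((14−2)/6)² = 4.000
te_Staff briefing = (1 + 4·2 + 15)/6 = 24/6 = 4; σ²_Staff briefing = ((15−1)/6)² = 5.444
te_Rehearsal = (3 + 4·5 + 7)/6 = 30/6 = 5; σ²_Rehearsal = ((7−3)/6)² = 0.444

Forward pass:
ES_Vendor contracts = 0; EF_Vendor contracts = 8
ES_Permits = 0; EF_Permits = 2
ES_Catering order = 0; EF_Catering order = 13
ES_AV setup = 0; EF_AV setup = 5
ES_Stage build = 2; EF_Stage build = 2+2 = 4
ES_Marketing push = max(EF_Permits=2, EF_AV setup=5) = 5; EF_Marketing push = 5+9 = 14
ES_Ticketing = max(EF_Vendor contracts=8, EF_Catering order=13) = 13; EF_Ticketing = 13+8 = 21
ES_Staff briefing = max(EF_Permits=2, EF_AV setup=5) = 5; EF_Staff briefing = 5+4 = 9
ES_Rehearsal = max(EF_Permits=2, EF_AV setup=5, EF_Stage build=4, EF_Marketing push=14, EF_Ticketing=21, EF_Staff briefing=9) = 21; EF_Rehearsal = 21+5 = 26
Expected project duration μ = 26 days. Critical path: Catering order → Ticketing → Rehearsal.

Variance along critical path = 1.778 + 4.000 + 0.444 = 6.222
σ = √6.222 = 2.494 days

2.49 days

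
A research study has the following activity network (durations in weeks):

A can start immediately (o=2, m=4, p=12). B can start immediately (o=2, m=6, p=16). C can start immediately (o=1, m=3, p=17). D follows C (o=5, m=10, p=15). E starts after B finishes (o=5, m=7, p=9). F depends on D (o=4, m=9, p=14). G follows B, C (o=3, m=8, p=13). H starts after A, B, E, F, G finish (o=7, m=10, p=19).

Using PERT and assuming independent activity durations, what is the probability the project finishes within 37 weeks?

te_A = (2 + 4·4 + 12)/6 = 30/6 = 5; σ²_A = ((12−2)/6)² = 2.778
te_B = (2 + 4·6 + 16)/6 = 42/6 = 7; σ²_B = ((16−2)/6)² = 5.444
te_C = (1 + 4·3 + 17)/6 = 30/6 = 5; σ²_C = ((17−1)/6)² = 7.111
te_D = (5 + 4·10 + 15)/6 = 60/6 = 10; σ²_D = ((15−5)/6)² = 2.778
te_E = (5 + 4·7 + 9)/6 = 42/6 = 7; σ²_E = ((9−5)/6)² = 0.444
te_F = (4 + 4·9 + 14)/6 = 54/6 = 9; σ²_F = ((14−4)/6)² = 2.778
te_G = (3 + 4·8 + 13)/6 = 48/6 = 8; σ²_G = ((13−3)/6)² = 2.778
te_H = (7 + 4·10 + 19)/6 = 66/6 = 11; σ²_H = ((19−7)/6)² = 4.000

Forward pass:
ES_A = 0; EF_A = 5
ES_B = 0; EF_B = 7
ES_C = 0; EF_C = 5
ES_D = 5; EF_D = 5+10 = 15
ES_E = 7; EF_E = 7+7 = 14
ES_F = 15; EF_F = 15+9 = 24
ES_G = max(EF_B=7, EF_C=5) = 7; EF_G = 7+8 = 15
ES_H = max(EF_A=5, EF_B=7, EF_E=14, EF_F=24, EF_G=15) = 24; EF_H = 24+11 = 35
Expected project duration μ = 35 weeks. Critical path: C → D → F → H.

Variance along critical path = 7.111 + 2.778 + 2.778 + 4.000 = 16.667; σ = √16.667 = 4.082 weeks.
Z = (37 − 35) / 4.082 = 0.490
P(T ≤ 37) = Φ(0.490) ≈ 0.688

0.688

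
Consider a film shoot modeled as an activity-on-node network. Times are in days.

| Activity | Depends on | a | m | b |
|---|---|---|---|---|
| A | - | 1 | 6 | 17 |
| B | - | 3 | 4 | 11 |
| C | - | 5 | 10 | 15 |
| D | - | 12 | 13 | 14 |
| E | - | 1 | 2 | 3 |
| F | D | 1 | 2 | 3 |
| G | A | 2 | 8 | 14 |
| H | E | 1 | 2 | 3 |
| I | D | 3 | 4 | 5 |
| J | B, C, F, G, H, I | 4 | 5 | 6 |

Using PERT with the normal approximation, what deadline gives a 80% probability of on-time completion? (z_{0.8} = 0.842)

22.5 days

te_A = (1 + 4·6 + 17)/6 = 42/6 = 7; σ²_A = ((17−1)/6)² = 7.111
te_B = (3 + 4·4 + 11)/6 = 30/6 = 5; σ²_B = ((11−3)/6)² = 1.778
te_C = (5 + 4·10 + 15)/6 = 60/6 = 10; σ²_C = ((15−5)/6)² = 2.778
te_D = (12 + 4·13 + 14)/6 = 78/6 = 13; σ²_D = ((14−12)/6)² = 0.111
te_E = (1 + 4·2 + 3)/6 = 12/6 = 2; σ²_E = ((3−1)/6)² = 0.111
te_F = (1 + 4·2 + 3)/6 = 12/6 = 2; σ²_F = ((3−1)/6)² = 0.111
te_G = (2 + 4·8 + 14)/6 = 48/6 = 8; σ²_G = ((14−2)/6)² = 4.000
te_H = (1 + 4·2 + 3)/6 = 12/6 = 2; σ²_H = ((3−1)/6)² = 0.111
te_I = (3 + 4·4 + 5)/6 = 24/6 = 4; σ²_I = ((5−3)/6)² = 0.111
te_J = (4 + 4·5 + 6)/6 = 30/6 = 5; σ²_J = ((6−4)/6)² = 0.111

Forward pass:
ES_A = 0; EF_A = 7
ES_B = 0; EF_B = 5
ES_C = 0; EF_C = 10
ES_D = 0; EF_D = 13
ES_E = 0; EF_E = 2
ES_F = 13; EF_F = 13+2 = 15
ES_G = 7; EF_G = 7+8 = 15
ES_H = 2; EF_H = 2+2 = 4
ES_I = 13; EF_I = 13+4 = 17
ES_J = max(EF_B=5, EF_C=10, EF_F=15, EF_G=15, EF_H=4, EF_I=17) = 17; EF_J = 17+5 = 22
Expected project duration μ = 22 days. Critical path: D → I → J.

Variance along critical path = 0.111 + 0.111 + 0.111 = 0.333; σ = 0.577 days.
D = μ + z·σ = 22 + 0.842·0.577 = 22.5 days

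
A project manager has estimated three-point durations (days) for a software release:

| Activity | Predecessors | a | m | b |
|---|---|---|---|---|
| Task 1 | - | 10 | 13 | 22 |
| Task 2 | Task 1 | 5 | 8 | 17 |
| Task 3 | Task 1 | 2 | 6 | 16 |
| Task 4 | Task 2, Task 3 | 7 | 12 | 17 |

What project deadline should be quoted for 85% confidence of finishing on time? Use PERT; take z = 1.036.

38.4 days

te_Task 1 = (10 + 4·13 + 22)/6 = 84/6 = 14; σ²_Task 1 = ((22−10)/6)² = 4.000
te_Task 2 = (5 + 4·8 + 17)/6 = 54/6 = 9; σ²_Task 2 = ((17−5)/6)² = 4.000
te_Task 3 = (2 + 4·6 + 16)/6 = 42/6 = 7; σ²_Task 3 = ((16−2)/6)² = 5.444
te_Task 4 = (7 + 4·12 + 17)/6 = 72/6 = 12; σ²_Task 4 = ((17−7)/6)² = 2.778

Forward pass:
ES_Task 1 = 0; EF_Task 1 = 14
ES_Task 2 = 14; EF_Task 2 = 14+9 = 23
ES_Task 3 = 14; EF_Task 3 = 14+7 = 21
ES_Task 4 = max(EF_Task 2=23, EF_Task 3=21) = 23; EF_Task 4 = 23+12 = 35
Expected project duration μ = 35 days. Critical path: Task 1 → Task 2 → Task 4.

Variance along critical path = 4.000 + 4.000 + 2.778 = 10.778; σ = 3.283 days.
D = μ + z·σ = 35 + 1.036·3.283 = 38.4 days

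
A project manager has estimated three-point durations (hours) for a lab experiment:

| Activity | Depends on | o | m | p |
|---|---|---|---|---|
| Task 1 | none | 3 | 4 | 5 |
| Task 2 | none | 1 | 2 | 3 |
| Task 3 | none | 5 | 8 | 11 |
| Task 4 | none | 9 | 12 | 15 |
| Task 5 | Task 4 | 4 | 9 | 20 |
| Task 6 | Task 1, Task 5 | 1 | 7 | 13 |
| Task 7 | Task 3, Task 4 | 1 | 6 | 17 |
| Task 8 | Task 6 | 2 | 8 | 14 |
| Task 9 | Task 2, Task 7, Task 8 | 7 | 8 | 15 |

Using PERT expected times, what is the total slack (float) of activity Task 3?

te_Task 1 = (3 + 4·4 + 5)/6 = 24/6 = 4
te_Task 2 = (1 + 4·2 + 3)/6 = 12/6 = 2
te_Task 3 = (5 + 4·8 + 11)/6 = 48/6 = 8
te_Task 4 = (9 + 4·12 + 15)/6 = 72/6 = 12
te_Task 5 = (4 + 4·9 + 20)/6 = 60/6 = 10
te_Task 6 = (1 + 4·7 + 13)/6 = 42/6 = 7
te_Task 7 = (1 + 4·6 + 17)/6 = 42/6 = 7
te_Task 8 = (2 + 4·8 + 14)/6 = 48/6 = 8
te_Task 9 = (7 + 4·8 + 15)/6 = 54/6 = 9

Forward pass:
ES_Task 1 = 0; EF_Task 1 = 4
ES_Task 2 = 0; EF_Task 2 = 2
ES_Task 3 = 0; EF_Task 3 = 8
ES_Task 4 = 0; EF_Task 4 = 12
ES_Task 5 = 12; EF_Task 5 = 12+10 = 22
ES_Task 6 = max(EF_Task 1=4, EF_Task 5=22) = 22; EF_Task 6 = 22+7 = 29
ES_Task 7 = max(EF_Task 3=8, EF_Task 4=12) = 12; EF_Task 7 = 12+7 = 19
ES_Task 8 = 29; EF_Task 8 = 29+8 = 37
ES_Task 9 = max(EF_Task 2=2, EF_Task 7=19, EF_Task 8=37) = 37; EF_Task 9 = 37+9 = 46
Expected project duration μ = 46 hours. Critical path: Task 4 → Task 5 → Task 6 → Task 8 → Task 9.

Backward pass:
LF_Task 9 = 46; LS_Task 9 = 46−9 = 37
LF_Task 8 = LS_Task 9 = 37; LS_Task 8 = 37−8 = 29
LF_Task 7 = LS_Task 9 = 37; LS_Task 7 = 37−7 = 30
LF_Task 6 = LS_Task 8 = 29; LS_Task 6 = 29−7 = 22
LF_Task 5 = LS_Task 6 = 22; LS_Task 5 = 22−10 = 12
LF_Task 4 = min(LS_Task 5=12, LS_Task 7=30) = 12; LS_Task 4 = 12−12 = 0
LF_Task 3 = LS_Task 7 = 30; LS_Task 3 = 30−8 = 22
LF_Task 2 = LS_Task 9 = 37; LS_Task 2 = 37−2 = 35
LF_Task 1 = LS_Task 6 = 22; LS_Task 1 = 22−4 = 18
Slack_Task 3 = LS_Task 3 − ES_Task 3 = 22 − 0 = 22

22 hours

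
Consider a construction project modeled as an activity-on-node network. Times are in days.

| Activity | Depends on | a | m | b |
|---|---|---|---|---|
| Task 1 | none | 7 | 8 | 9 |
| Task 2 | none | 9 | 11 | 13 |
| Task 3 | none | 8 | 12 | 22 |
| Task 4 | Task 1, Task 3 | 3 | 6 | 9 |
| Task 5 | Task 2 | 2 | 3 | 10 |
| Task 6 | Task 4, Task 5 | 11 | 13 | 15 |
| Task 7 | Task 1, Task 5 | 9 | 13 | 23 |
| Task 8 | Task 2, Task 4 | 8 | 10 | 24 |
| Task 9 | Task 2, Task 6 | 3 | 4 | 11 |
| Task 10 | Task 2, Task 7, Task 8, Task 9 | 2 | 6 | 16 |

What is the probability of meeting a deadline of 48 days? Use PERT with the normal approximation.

te_Task 1 = (7 + 4·8 + 9)/6 = 48/6 = 8; σ²_Task 1 = ((9−7)/6)² = 0.111
te_Task 2 = (9 + 4·11 + 13)/6 = 66/6 = 11; σ²_Task 2 = ((13−9)/6)² = 0.444
te_Task 3 = (8 + 4·12 + 22)/6 = 78/6 = 13; σ²_Task 3 = ((22−8)/6)² = 5.444
te_Task 4 = (3 + 4·6 + 9)/6 = 36/6 = 6; σ²_Task 4 = ((9−3)/6)² = 1.000
te_Task 5 = (2 + 4·3 + 10)/6 = 24/6 = 4; σ²_Task 5 = ((10−2)/6)² = 1.778
te_Task 6 = (11 + 4·13 + 15)/6 = 78/6 = 13; σ²_Task 6 = ((15−11)/6)² = 0.444
te_Task 7 = (9 + 4·13 + 23)/6 = 84/6 = 14; σ²_Task 7 = ((23−9)/6)² = 5.444
te_Task 8 = (8 + 4·10 + 24)/6 = 72/6 = 12; σ²_Task 8 = ((24−8)/6)² = 7.111
te_Task 9 = (3 + 4·4 + 11)/6 = 30/6 = 5; σ²_Task 9 = ((11−3)/6)² = 1.778
te_Task 10 = (2 + 4·6 + 16)/6 = 42/6 = 7; σ²_Task 10 = ((16−2)/6)² = 5.444

Forward pass:
ES_Task 1 = 0; EF_Task 1 = 8
ES_Task 2 = 0; EF_Task 2 = 11
ES_Task 3 = 0; EF_Task 3 = 13
ES_Task 4 = max(EF_Task 1=8, EF_Task 3=13) = 13; EF_Task 4 = 13+6 = 19
ES_Task 5 = 11; EF_Task 5 = 11+4 = 15
ES_Task 6 = max(EF_Task 4=19, EF_Task 5=15) = 19; EF_Task 6 = 19+13 = 32
ES_Task 7 = max(EF_Task 1=8, EF_Task 5=15) = 15; EF_Task 7 = 15+14 = 29
ES_Task 8 = max(EF_Task 2=11, EF_Task 4=19) = 19; EF_Task 8 = 19+12 = 31
ES_Task 9 = max(EF_Task 2=11, EF_Task 6=32) = 32; EF_Task 9 = 32+5 = 37
ES_Task 10 = max(EF_Task 2=11, EF_Task 7=29, EF_Task 8=31, EF_Task 9=37) = 37; EF_Task 10 = 37+7 = 44
Expected project duration μ = 44 days. Critical path: Task 3 → Task 4 → Task 6 → Task 9 → Task 10.

Variance along critical path = 5.444 + 1.000 + 0.444 + 1.778 + 5.444 = 14.111; σ = √14.111 = 3.756 days.
Z = (48 − 44) / 3.756 = 1.065
P(T ≤ 48) = Φ(1.065) ≈ 0.857

0.857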